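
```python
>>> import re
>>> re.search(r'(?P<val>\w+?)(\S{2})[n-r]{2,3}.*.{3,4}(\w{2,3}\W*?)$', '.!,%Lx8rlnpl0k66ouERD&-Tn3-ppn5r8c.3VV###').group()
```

'Lx8rlnpl0k66ouERD&-Tn3-ppn5r8c.3VV###'

Pattern: one or more of a word character (lazy) (captured as 'val'); then exactly 2 of a non-whitespace character (captured); then 2 to 3 of a character in [n-r], then zero or more of any character, then 3 to 4 of any character; then 2 to 3 of a word character, then zero or more of a non-word character (lazy) (captured); then anchored at the end.
`search` walks the string left to right and returns the first match it finds.
The match spans [4:41] → 'Lx8rlnpl0k66ouERD&-Tn3-ppn5r8c.3VV###'.
Captured: group 1 = 'Lx8', group 2 = 'rl', group 3 = 'VV###'.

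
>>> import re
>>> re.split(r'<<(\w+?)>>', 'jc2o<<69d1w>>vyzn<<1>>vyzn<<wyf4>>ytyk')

['jc2o', '69d1w', 'vyzn', '1', 'vyzn', 'wyf4', 'ytyk']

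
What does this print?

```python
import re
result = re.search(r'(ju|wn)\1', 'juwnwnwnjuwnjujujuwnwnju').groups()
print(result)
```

('wn',)

The match spans [2:6] → 'wnwn'.
Captured: group 1 = 'wn'.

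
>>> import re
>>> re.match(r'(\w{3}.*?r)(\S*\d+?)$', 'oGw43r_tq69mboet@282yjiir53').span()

(0, 27)

With `match`, the pattern is implicitly anchored at the beginning.
The match spans [0:27] → 'oGw43r_tq69mboet@282yjiir53'.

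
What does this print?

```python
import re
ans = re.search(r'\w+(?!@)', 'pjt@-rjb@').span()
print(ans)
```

(0, 2)

The negative lookahead/lookbehind blocks any match where the forbidden context is present.
The match spans [0:2] → 'pj'.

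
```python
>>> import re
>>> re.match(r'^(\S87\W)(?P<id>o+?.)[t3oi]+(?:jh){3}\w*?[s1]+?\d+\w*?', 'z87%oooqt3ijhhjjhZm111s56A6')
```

None

The pattern matches anchored at the start of the string; then a non-whitespace character, then the literal '87', then a non-word character (captured); then one or more of a literal 'o' (lazy), then any character (captured as 'id'); then one or more of one of [t3oi], then the literal 'jh' repeated 3 times, then zero or more of a word character (lazy); then one or more of one of [s1] (lazy), then one or more of a digit, then zero or more of a word character (lazy).
`re.match` only tries the pattern at the start of the string.
Here position 0 doesn't satisfy it, so the call returns None.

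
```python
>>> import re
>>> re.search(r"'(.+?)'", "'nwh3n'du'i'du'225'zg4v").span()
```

With the lazy modifier that quantifier settles for the fewest repetitions that let the rest of the pattern succeed (the atoms after it are unaffected and can still be greedy).
`re.search` scans for the first position where the pattern succeeds.
The match spans [0:7] → "'nwh3n'".
Captured: group 1 = 'nwh3n'.

(0, 7)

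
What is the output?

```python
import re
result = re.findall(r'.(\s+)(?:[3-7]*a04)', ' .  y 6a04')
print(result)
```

[' ']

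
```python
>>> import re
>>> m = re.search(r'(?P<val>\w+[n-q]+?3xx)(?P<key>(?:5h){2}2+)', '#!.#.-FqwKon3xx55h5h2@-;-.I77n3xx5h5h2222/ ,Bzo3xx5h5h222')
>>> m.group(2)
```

'5h5h2222'

The pattern matches one or more of a word character, then one or more of a character in [n-q] (lazy), then the literal '3xx' (captured as 'val'); then the literal '5h' repeated 2 times, then one or more of the literal '2' (captured as 'key').
`re.search` tries every starting position until one works.
The match spans [26:41] → 'I77n3xx5h5h2222'.
Captured: group 1 = 'I77n3xx', group 2 = '5h5h2222'.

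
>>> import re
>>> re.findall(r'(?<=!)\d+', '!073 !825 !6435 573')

The lookaround is zero-width — it requires the adjacent text to match without consuming it, so the asserted text isn't part of the match.
`findall` yields the raw match text (3 of them) because the pattern has no groups.

['073', '825', '6435']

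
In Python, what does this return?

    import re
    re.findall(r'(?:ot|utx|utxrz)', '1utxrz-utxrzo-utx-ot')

['utx', 'utx', 'utx', 'ot']

Alternation isn't longest-match — the leftmost alternative that fits at this position is chosen.
With no groups in the pattern, `findall` gives back each whole match — 4 here.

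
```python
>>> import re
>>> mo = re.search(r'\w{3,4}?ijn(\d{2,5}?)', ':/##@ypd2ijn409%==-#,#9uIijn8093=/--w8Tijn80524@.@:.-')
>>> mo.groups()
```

('40',)

The match spans [5:14] → 'ypd2ijn40'.
Captured: group 1 = '40'.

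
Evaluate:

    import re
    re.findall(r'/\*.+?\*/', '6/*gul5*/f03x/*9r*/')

['/*gul5*/', '/*9r*/']

A `+?`/`*?`/`{m,n}?` starts at its minimum and grows only as far as needed for what follows to match.
Walking the string: at [1:9] → '/*gul5*/'; at [13:19] → '/*9r*/'.
Since nothing is captured, `findall` lists the 2 matched substrings directly.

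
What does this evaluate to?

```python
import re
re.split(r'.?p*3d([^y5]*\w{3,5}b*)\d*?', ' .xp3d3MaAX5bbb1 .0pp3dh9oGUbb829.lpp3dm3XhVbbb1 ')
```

[' .', '3MaAX5bbb1', ' .', 'h9oGUbb829.lpp3dm3XhVbbb1', ' ']

The pattern matches optionally any character, then zero or more of the literal 'p', then the literal '3d'; then zero or more of any character except [y5], then 3 to 5 of a word character, then zero or more of a literal 'b' (captured); then zero or more of a digit (lazy).
The group in the pattern means `split` returns the separators' captures alongside the pieces.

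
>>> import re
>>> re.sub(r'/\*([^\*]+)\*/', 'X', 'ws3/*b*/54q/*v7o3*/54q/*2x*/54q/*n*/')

'ws3X54qX54qX54qX'

`sub` substitutes 'X' at each match site.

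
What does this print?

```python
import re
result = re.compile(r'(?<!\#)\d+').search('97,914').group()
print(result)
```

The negative lookahead/lookbehind blocks any match where the forbidden context is present.
The match spans [0:2] → '97'.

97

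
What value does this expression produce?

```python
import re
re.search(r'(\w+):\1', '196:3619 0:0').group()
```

'0:0'

`\1` is not a pattern — it's the concrete string captured by group 1, re-applied verbatim.
`re.search` tries every starting position until one works.
The match spans [9:12] → '0:0'.
Captured: group 1 = '0'.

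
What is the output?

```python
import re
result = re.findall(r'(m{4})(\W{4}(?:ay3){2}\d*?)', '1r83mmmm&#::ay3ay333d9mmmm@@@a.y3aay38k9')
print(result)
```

The pattern matches exactly 4 of a literal 'm' (captured); then exactly 4 of a non-word character, then the literal 'ay3' repeated 2 times, then zero or more of a digit (lazy) (captured).
A non-greedy quantifier consumes as few characters as it can — just enough that the remainder of the pattern still matches from where it stops; whatever follows it matches normally.
Scanning left to right: at [4:18] match 'mmmm&#::ay3ay3', groups = ('mmmm', '&#::ay3ay3').
2 groups means the one result is a tuple of 2 captured strings — 1 here.

[('mmmm', '&#::ay3ay3')]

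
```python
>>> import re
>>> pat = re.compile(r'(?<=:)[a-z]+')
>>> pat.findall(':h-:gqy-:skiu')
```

['h', 'gqy', 'skiu']

The `(?=…)`/`(?<=…)` assertion just peeks at neighbouring text; it doesn't advance the match position.
`findall` yields the raw match text (3 of them) because the pattern has no groups.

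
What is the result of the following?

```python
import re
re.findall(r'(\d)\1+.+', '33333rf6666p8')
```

['3']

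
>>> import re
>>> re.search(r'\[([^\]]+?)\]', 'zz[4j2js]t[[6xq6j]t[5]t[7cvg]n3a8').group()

'[4j2js]'

`re.search` scans for the first position where the pattern succeeds.
The match spans [2:9] → '[4j2js]'.
Captured: group 1 = '4j2js'.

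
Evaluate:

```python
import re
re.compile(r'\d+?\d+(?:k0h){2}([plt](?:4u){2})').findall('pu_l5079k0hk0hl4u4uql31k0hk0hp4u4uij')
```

['l4u4u', 'p4u4u']

This matches one or more of a digit (lazy); then one or more of a digit, then the literal 'k0h' repeated 2 times; then one of [plt], then the literal '4u' repeated 2 times (captured).
One capturing group, so `findall` returns just the captured substring from each match — 2 in all.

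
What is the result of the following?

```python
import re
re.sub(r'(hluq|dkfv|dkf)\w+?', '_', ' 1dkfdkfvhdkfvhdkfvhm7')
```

' 1_kfvh__m7'

The regex engine tests alternatives in the order written; an earlier branch that matches wins even if a later one would match more.
Each match is replaced by '_'.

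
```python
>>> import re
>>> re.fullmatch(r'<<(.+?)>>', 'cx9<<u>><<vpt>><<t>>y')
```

None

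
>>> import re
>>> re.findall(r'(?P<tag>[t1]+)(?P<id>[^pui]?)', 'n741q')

`findall` packs the 2 group values into a tuple for every match.

[('1', 'q')]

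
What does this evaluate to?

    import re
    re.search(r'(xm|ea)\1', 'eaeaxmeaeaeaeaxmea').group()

`\1` has to match the exact text group 1 already captured.
The match spans [0:4] → 'eaea'.

'eaea'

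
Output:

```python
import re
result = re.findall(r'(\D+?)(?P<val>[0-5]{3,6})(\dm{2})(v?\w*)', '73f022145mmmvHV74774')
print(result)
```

The pattern matches one or more of a non-digit (lazy) (captured); then 3 to 6 of a character in [0-5] (captured as 'val'); then a digit, then exactly 2 of the literal 'm' (captured); then optionally a literal 'v', then zero or more of a word character (captured).
Scanning left to right: at [2:20] match 'f022145mmmvHV74774', groups = ('f', '02214', '5mm', 'mvHV74774').
With 4 capturing groups, `findall` returns a 4-tuple per match.

[('f', '02214', '5mm', 'mvHV74774')]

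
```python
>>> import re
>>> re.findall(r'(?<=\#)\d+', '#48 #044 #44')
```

['48', '044', '44']

Lookahead/lookbehind check context without consuming it, so the matched span excludes the asserted characters.
Scanning left to right: at [1:3] → '48'; at [5:8] → '044'; at [10:12] → '44'.
`findall` yields the raw match text (3 of them) because the pattern has no groups.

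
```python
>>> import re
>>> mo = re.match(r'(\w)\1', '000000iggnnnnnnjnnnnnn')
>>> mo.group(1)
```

The match spans [0:2] → '00'.
Captured: group 1 = '0'.

'0'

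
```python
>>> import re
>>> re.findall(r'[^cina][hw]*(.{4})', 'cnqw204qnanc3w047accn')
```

Because there's exactly one group, `findall` drops the full match and keeps group 1 from each hit.

['204q', '047a']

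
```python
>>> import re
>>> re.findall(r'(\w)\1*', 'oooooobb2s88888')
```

['o', 'b', '2', 's', '8']

`\1` has to match the exact text group 1 already captured.
Because there's exactly one group, `findall` drops the full match and keeps group 1 from each hit.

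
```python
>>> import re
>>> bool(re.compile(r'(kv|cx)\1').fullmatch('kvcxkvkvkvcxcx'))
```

After group 1 captures some text, `\1` only succeeds where that same text appears again.
For `fullmatch`, every character of the input must be accounted for by the pattern.
Here the pattern can't cover the whole string, so the call returns None, and `bool(None)` is False.

False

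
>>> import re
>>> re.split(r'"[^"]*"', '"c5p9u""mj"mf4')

['', '', 'mf4']

Matches to split on: at [0:7] → '"c5p9u"'; at [7:11] → '"mj"'.
Each match becomes a cut point; 3 segments remain.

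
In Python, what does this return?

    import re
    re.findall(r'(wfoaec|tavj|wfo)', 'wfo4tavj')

Matches: at [0:3] match 'wfo', group 1 = 'wfo'; at [4:8] match 'tavj', group 1 = 'tavj'.
`findall` collects group 1 from each match (2 total).

['wfo', 'tavj']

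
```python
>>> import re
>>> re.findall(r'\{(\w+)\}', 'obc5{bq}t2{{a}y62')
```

['bq', 'a']

With a single group, `findall` returns only what that group captured — 2 items.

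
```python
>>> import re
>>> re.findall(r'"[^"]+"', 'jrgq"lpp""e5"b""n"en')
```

With no groups in the pattern, `findall` gives back each whole match — 3 here.

['"lpp"', '"e5"', '"n"']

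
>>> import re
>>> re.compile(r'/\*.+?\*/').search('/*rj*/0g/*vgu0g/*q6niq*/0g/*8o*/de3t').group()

'/*rj*/'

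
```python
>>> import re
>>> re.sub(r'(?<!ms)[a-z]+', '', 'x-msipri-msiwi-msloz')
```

'---'

The negative lookahead/lookbehind blocks any match where the forbidden context is present.
Matches: at [0:1] → 'x'; at [2:8] → 'msipri'; at [9:14] → 'msiwi'; at [15:20] → 'msloz'.
Every occurrence is swapped for ''.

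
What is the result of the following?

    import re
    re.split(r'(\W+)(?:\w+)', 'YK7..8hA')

['YK7', '..', '']

Pattern: one or more of a non-word character (captured); then one or more of a word character (non-capturing group).
The group in the pattern means `split` returns the separators' captures alongside the pieces.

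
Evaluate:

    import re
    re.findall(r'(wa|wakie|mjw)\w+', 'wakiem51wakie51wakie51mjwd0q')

['wa']

Alternation isn't longest-match — the leftmost alternative that fits at this position is chosen.
Scanning left to right: at [0:28] match 'wakiem51wakie51wakie51mjwd0q', group 1 = 'wa'.
Because there's exactly one group, `findall` drops the full match and keeps group 1 from the one hit.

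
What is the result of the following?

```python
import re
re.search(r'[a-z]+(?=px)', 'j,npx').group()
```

'n'

Lookahead/lookbehind check context without consuming it, so the matched span excludes the asserted characters.
The match spans [2:3] → 'n'.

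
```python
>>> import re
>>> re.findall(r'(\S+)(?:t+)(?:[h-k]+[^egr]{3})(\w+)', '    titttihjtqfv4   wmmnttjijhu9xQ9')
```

Pattern: one or more of a non-whitespace character (captured); then one or more of a literal 't' (non-capturing group); then one or more of a character in [h-k], then exactly 3 of any character except [egr] (non-capturing group); then one or more of a word character (captured).
Matches: at [4:17] match 'titttihjtqfv4', groups = ('titt', 'v4'); at [20:35] match 'wmmnttjijhu9xQ9', groups = ('wmmnt', 'Q9').
With 2 capturing groups, `findall` returns a 2-tuple per match.

[('titt', 'v4'), ('wmmnt', 'Q9')]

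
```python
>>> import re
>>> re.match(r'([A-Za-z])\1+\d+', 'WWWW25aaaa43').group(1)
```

The match spans [0:6] → 'WWWW25'.
Captured: group 1 = 'W'.

'W'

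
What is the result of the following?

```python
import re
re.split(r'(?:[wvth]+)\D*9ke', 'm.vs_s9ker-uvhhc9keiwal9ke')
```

This matches one or more of one of [wvth] (non-capturing group); then zero or more of a non-digit, then the literal '9ke'.
Matches to split on: at [2:9] → 'vs_s9ke'; at [12:19] → 'vhhc9ke'; at [20:26] → 'wal9ke'.
Splitting on the pattern gives 4 pieces.

['m.', 'r-u', 'i', '']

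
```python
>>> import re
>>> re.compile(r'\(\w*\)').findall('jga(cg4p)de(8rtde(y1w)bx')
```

`findall` yields the raw match text (2 of them) because the pattern has no groups.

['(cg4p)', '(y1w)']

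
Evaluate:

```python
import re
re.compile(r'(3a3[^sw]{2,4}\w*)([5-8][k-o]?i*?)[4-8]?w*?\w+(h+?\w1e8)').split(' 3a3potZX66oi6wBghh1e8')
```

[' ', '3a3potZX66oi', '6', 'hh1e8', '']

The pattern matches the literal '3a3', then 2 to 4 of any character except [sw], then zero or more of a word character (captured); then a character in [5-8], then optionally a character in [k-o], then zero or more of a literal 'i' (lazy) (captured); then optionally a character in [4-8], then zero or more of the literal 'w' (lazy), then one or more of a word character; then one or more of the literal 'h' (lazy), then a word character, then the literal '1e8' (captured).
Matches to split on: at [1:22] → '3a3potZX66oi6wBghh1e8'.
The group in the pattern means `split` returns the separators' captures alongside the pieces.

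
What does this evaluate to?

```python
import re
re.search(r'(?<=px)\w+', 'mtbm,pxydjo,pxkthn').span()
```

Because the assertion is zero-width, the text it checks is not consumed and won't appear in the result.
Unlike `match`, `search` isn't anchored — it looks for the pattern anywhere in the string.
The match spans [7:11] → 'ydjo'.

(7, 11)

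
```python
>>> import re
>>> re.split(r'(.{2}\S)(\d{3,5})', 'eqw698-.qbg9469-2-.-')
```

This matches exactly 2 of any character, then a non-whitespace character (captured); then 3 to 5 of a digit (captured).
With a capturing group present, the delimiter's captured portion is kept in the result list.

['', 'eqw', '698', '-.', 'qbg', '9469', '-2-.-']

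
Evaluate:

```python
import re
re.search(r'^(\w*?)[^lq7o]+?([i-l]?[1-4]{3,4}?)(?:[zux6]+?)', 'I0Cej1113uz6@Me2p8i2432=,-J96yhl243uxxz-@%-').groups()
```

Pattern: anchored at the start of the string; then zero or more of a word character (lazy) (captured); then one or more of any character except [lq7o] (lazy); then optionally a character in [i-l], then 3 to 4 of a character in [1-4] (lazy) (captured); then one or more of one of [zux6] (lazy) (non-capturing group).
`re.search` tries every starting position until one works.
The match spans [0:10] → 'I0Cej1113u'.
Captured: group 1 = '', group 2 = 'j1113'.

('', 'j1113')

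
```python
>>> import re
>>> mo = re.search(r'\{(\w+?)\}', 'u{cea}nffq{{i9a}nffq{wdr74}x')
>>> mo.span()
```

(1, 6)

`re.search` tries every starting position until one works.
The match spans [1:6] → '{cea}'.
Captured: group 1 = 'cea'.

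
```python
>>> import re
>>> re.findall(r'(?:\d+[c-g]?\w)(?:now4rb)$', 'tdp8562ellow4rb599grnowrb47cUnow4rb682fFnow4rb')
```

['682fFnow4rb']

Since nothing is captured, `findall` lists the 1 matched substring directly.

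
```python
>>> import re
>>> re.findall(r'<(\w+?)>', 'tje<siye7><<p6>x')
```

One capturing group, so `findall` returns just the captured substring from each match — 2 in all.

['siye7', 'p6']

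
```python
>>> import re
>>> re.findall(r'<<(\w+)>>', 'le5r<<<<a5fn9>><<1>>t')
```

Matches: at [6:15] match '<<a5fn9>>', group 1 = 'a5fn9'; at [15:20] match '<<1>>', group 1 = '1'.
`findall` collects group 1 from each match (2 total).

['a5fn9', '1']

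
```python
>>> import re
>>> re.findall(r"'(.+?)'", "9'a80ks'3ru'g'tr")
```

['a80ks', 'g']

Scanning left to right: at [1:8] match "'a80ks'", group 1 = 'a80ks'; at [11:14] match "'g'", group 1 = 'g'.
With a single group, `findall` returns only what that group captured — 2 items.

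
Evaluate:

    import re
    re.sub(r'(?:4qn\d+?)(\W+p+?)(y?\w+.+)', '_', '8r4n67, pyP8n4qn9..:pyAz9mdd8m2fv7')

Pattern: the literal '4qn', then one or more of a digit (lazy) (non-capturing group); then one or more of a non-word character, then one or more of a literal 'p' (lazy) (captured); then optionally the literal 'y', then one or more of a word character, then one or more of any character (captured).
Matches: at [13:34] → '4qn9..:pyAz9mdd8m2fv7'.
`sub` substitutes '_' at each match site.

'8r4n67, pyP8n_'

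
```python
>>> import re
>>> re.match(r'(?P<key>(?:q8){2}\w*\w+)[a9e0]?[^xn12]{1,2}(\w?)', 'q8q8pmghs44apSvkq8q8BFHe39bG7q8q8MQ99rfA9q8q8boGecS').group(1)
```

'q8q8pmghs44apSvkq8q8BFHe39bG7q8q8MQ99rfA9q8q8boGec'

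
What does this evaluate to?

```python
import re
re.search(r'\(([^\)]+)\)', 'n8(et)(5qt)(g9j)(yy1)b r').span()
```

(2, 6)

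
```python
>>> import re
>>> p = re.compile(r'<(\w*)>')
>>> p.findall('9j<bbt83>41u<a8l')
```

['bbt83']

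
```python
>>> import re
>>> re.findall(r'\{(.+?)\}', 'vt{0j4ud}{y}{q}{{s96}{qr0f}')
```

A `+?`/`*?`/`{m,n}?` starts at its minimum and grows only as far as needed for what follows to match.
Walking the string: at [2:9] match '{0j4ud}', group 1 = '0j4ud'; at [9:12] match '{y}', group 1 = 'y'; at [12:15] match '{q}', group 1 = 'q'; at [15:21] match '{{s96}', group 1 = '{s96'; at [21:27] match '{qr0f}', group 1 = 'qr0f'.
Because there's exactly one group, `findall` drops the full match and keeps group 1 from each hit.

['0j4ud', 'y', 'q', '{s96', 'qr0f']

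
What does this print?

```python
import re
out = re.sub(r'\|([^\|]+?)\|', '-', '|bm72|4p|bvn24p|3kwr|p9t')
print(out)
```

-4p-3kwr|p9t

Every occurrence is swapped for '-'.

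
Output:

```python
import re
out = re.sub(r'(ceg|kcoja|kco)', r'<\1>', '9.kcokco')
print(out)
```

9.<kco><kco>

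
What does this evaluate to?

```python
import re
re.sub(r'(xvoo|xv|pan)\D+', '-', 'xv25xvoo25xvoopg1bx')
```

Matches: at [4:8] → 'xvoo'; at [10:16] → 'xvoopg'.
Each match is replaced by '-'.

'xv25-25-1bx'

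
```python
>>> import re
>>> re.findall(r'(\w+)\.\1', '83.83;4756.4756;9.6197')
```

The backreference `\1` re-matches whatever the first group consumed, character for character.
`findall` collects group 1 from each match (2 total).

['83', '4756']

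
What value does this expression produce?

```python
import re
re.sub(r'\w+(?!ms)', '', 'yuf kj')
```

Because the assertion is negative and zero-width, positions next to the forbidden text are skipped.
Matches: at [0:3] → 'yuf'; at [4:6] → 'kj'.
`sub` substitutes '' at each match site.

' '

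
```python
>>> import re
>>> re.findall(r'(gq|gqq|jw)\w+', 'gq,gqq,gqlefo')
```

['gq', 'gq']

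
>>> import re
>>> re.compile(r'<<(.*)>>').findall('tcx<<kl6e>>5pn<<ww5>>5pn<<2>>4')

['kl6e>>5pn<<ww5>>5pn<<2']

Walking the string: at [3:29] match '<<kl6e>>5pn<<ww5>>5pn<<2>>', group 1 = 'kl6e>>5pn<<ww5>>5pn<<2'.
With a single group, `findall` returns only what that group captured — 1 item.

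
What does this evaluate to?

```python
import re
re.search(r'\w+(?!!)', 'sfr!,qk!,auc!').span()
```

Because the assertion is negative and zero-width, positions next to the forbidden text are skipped.
`re.search` scans for the first position where the pattern succeeds.
The match spans [0:2] → 'sf'.

(0, 2)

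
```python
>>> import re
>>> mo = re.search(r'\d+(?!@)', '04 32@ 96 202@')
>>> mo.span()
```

(0, 2)

Because the assertion is negative and zero-width, positions next to the forbidden text are skipped.
`search` walks the string left to right and returns the first match it finds.
The match spans [0:2] → '04'.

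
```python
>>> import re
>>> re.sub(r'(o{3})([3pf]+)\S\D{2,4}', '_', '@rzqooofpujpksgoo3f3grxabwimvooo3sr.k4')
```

Pattern: exactly 3 of a literal 'o' (captured); then one or more of one of [3pf] (captured); then a non-whitespace character, then 2 to 4 of a non-digit.
Matches: at [4:14] → 'ooofpujpks'; at [29:37] → 'ooo3sr.k'.
Each match is replaced by '_'.

'@rzq_goo3f3grxabwimv_4'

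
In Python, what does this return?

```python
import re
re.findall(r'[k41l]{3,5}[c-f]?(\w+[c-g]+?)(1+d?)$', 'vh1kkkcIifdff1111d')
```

[('Iifdff', '1111d')]

Pattern: 3 to 5 of one of [k41l], then optionally a character in [c-f]; then one or more of a word character, then one or more of a character in [c-g] (lazy) (captured); then one or more of the literal '1', then optionally the literal 'd' (captured); then anchored at the end.
Scanning left to right: at [2:18] match '1kkkcIifdff1111d', groups = ('Iifdff', '1111d').
`findall` packs the 2 group values into a tuple for every match.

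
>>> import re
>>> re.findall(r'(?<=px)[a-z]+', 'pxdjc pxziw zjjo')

The lookaround is zero-width — it requires the adjacent text to match without consuming it, so the asserted text isn't part of the match.
`findall` yields the raw match text (2 of them) because the pattern has no groups.

['djc', 'ziw']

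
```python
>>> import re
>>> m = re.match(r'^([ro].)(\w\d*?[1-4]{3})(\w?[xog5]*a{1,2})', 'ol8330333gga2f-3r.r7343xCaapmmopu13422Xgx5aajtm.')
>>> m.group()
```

'ol8330333gga'

This matches anchored at the start of the string; then one of [ro], then any character (captured); then a word character, then zero or more of a digit (lazy), then exactly 3 of a character in [1-4] (captured); then optionally a word character, then zero or more of one of [xog5], then 1 to 2 of the literal 'a' (captured).
`re.match` only tries the pattern at the start of the string.
The match spans [0:12] → 'ol8330333gga'.
Captured: group 1 = 'ol', group 2 = '8330333', group 3 = 'gga'.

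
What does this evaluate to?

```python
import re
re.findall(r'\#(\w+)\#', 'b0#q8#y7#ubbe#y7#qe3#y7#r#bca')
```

One capturing group, so `findall` returns just the captured substring from each match — 4 in all.

['q8', 'ubbe', 'qe3', 'r']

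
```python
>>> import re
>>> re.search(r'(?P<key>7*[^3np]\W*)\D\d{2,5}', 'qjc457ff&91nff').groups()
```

('j',)

This matches zero or more of the literal '7', then any character except [3np], then zero or more of a non-word character (captured as 'key'); then a non-digit, then 2 to 5 of a digit.
Unlike `match`, `search` isn't anchored — it looks for the pattern anywhere in the string.
The match spans [1:6] → 'jc457'.
Captured: group 1 = 'j'.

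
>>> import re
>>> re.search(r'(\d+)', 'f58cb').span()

(1, 3)

Pattern: one or more of a digit (captured).
Unlike `match`, `search` isn't anchored — it looks for the pattern anywhere in the string.
The match spans [1:3] → '58'.
Captured: group 1 = '58'.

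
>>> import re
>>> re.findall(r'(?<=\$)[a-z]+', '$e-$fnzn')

['e', 'fnzn']

Because the assertion is zero-width, the text it checks is not consumed and won't appear in the result.
Scanning left to right: at [1:2] → 'e'; at [4:8] → 'fnzn'.
`findall` yields the raw match text (2 of them) because the pattern has no groups.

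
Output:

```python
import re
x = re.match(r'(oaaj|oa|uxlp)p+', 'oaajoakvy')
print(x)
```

None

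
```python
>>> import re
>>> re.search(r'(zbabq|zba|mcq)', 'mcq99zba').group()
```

The match spans [0:3] → 'mcq'.

'mcq'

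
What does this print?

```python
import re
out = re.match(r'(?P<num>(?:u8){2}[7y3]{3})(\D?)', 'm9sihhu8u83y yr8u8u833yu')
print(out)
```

This matches the literal 'u8' repeated 2 times, then exactly 3 of one of [7y3] (captured as 'num'); then optionally a non-digit (captured).
`match` is anchored at position 0; if the pattern doesn't fit there, it returns None.
Here position 0 doesn't satisfy it, so the call returns None.

None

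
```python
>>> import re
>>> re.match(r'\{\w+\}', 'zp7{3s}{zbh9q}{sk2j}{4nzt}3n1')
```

None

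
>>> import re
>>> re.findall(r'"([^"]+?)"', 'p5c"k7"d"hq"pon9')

`findall` collects group 1 from each match (2 total).

['k7', 'hq']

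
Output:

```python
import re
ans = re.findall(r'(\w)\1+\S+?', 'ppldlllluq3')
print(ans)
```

['p', 'l']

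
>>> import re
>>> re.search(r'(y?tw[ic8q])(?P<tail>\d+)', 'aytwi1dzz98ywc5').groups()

('ytwi', '1')

The pattern matches optionally the literal 'y', then the literal 'tw', then one of [ic8q] (captured); then one or more of a digit (captured as 'tail').
`search` walks the string left to right and returns the first match it finds.
The match spans [1:6] → 'ytwi1'.
Captured: group 1 = 'ytwi', group 2 = '1'.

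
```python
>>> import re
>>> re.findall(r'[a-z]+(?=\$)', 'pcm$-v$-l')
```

The positive lookaround only admits positions where the adjacent text matches; those characters stay outside the span.
With no groups in the pattern, `findall` gives back each whole match — 2 here.

['pcm', 'v']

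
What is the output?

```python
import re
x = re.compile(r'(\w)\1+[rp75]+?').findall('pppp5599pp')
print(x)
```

['p', '9']

A backreference is literal: `\1` must see the identical characters the first group matched.
`findall` collects group 1 from each match (2 total).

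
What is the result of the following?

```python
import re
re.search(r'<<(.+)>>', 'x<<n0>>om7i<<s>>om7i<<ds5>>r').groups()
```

('n0>>om7i<<s>>om7i<<ds5',)

`re.search` tries every starting position until one works.
The match spans [1:27] → '<<n0>>om7i<<s>>om7i<<ds5>>'.
Captured: group 1 = 'n0>>om7i<<s>>om7i<<ds5'.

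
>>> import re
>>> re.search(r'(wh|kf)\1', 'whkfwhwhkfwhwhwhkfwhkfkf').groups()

After group 1 captures some text, `\1` only succeeds where that same text appears again.
Unlike `match`, `search` isn't anchored — it looks for the pattern anywhere in the string.
The match spans [4:8] → 'whwh'.
Captured: group 1 = 'wh'.

('wh',)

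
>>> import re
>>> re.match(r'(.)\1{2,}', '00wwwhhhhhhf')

None

`re.match` only tries the pattern at the start of the string.
Here the string doesn't start with a match, so the call returns None.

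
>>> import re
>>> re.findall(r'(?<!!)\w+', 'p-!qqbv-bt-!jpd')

['p', 'qbv', 'bt', 'pd']

Because the assertion is negative and zero-width, positions next to the forbidden text are skipped.
No capturing groups, so `findall` returns the 4 full match strings.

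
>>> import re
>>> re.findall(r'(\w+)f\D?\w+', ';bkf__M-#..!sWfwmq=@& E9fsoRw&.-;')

['bk', 'sW', 'E9']

The pattern matches one or more of a word character (captured); then the literal 'f', then optionally a non-digit, then one or more of a word character.
Matches: at [1:7] match 'bkf__M', group 1 = 'bk'; at [12:18] match 'sWfwmq', group 1 = 'sW'; at [22:29] match 'E9fsoRw', group 1 = 'E9'.
`findall` collects group 1 from each match (3 total).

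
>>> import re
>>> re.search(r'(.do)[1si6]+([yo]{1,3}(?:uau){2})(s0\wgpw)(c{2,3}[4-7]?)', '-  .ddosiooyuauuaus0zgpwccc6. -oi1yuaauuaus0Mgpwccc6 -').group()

The match spans [4:28] → 'ddosiooyuauuaus0zgpwccc6'.

'ddosiooyuauuaus0zgpwccc6'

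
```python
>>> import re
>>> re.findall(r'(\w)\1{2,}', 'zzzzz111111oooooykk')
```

A backreference is literal: `\1` must see the identical characters the first group matched.
Because there's exactly one group, `findall` drops the full match and keeps group 1 from each hit.

['z', '1', 'o']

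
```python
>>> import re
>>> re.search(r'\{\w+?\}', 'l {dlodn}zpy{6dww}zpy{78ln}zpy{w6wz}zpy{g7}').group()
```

Unlike `match`, `search` isn't anchored — it looks for the pattern anywhere in the string.
The match spans [2:9] → '{dlodn}'.

'{dlodn}'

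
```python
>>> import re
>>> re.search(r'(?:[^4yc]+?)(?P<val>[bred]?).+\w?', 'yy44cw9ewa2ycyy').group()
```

'w9ewa2ycyy'

The match spans [5:15] → 'w9ewa2ycyy'.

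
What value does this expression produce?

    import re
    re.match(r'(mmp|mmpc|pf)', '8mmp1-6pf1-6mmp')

None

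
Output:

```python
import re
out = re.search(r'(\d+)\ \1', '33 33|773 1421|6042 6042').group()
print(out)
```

33 33

A backreference is literal: `\1` must see the identical characters the first group matched.
`re.search` scans for the first position where the pattern succeeds.
The match spans [0:5] → '33 33'.
Captured: group 1 = '33'.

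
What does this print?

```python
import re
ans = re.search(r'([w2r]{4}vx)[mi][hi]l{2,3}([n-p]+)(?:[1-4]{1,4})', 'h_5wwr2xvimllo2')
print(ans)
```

This matches exactly 4 of one of [w2r], then the literal 'vx' (captured); then one of [mi], then one of [hi]; then 2 to 3 of a literal 'l'; then one or more of a character in [n-p] (captured); then 1 to 4 of a character in [1-4] (non-capturing group).
`search` walks the string left to right and returns the first match it finds.
Here no position works, so the call returns None.

None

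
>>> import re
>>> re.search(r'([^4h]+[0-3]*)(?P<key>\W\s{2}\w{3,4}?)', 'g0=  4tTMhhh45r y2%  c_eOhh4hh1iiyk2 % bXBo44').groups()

This matches one or more of any character except [4h], then zero or more of a character in [0-3] (captured); then a non-word character, then exactly 2 of whitespace, then 3 to 4 of a word character (lazy) (captured as 'key').
The `?` after the quantifier makes it lazy — it takes as little as possible before letting the rest of the pattern try.
`search` walks the string left to right and returns the first match it finds.
The match spans [0:8] → 'g0=  4tT'.
Captured: group 1 = 'g0', group 2 = '=  4tT'.

('g0', '=  4tT')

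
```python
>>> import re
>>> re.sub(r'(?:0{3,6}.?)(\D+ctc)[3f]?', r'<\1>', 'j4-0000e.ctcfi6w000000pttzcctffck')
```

This matches 3 to 6 of a literal '0', then optionally any character (non-capturing group); then one or more of a non-digit, then the literal 'ctc' (captured); then optionally one of [3f].
The replacement refers to a captured group, so each match is rewritten using its own captured text.

'j4-<.ctc>i6w000000pttzcctffck'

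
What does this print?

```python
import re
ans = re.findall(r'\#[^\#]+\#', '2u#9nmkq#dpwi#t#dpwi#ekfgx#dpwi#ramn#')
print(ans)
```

Scanning left to right: at [2:9] → '#9nmkq#'; at [13:16] → '#t#'; at [20:27] → '#ekfgx#'; at [31:37] → '#ramn#'.
With no groups in the pattern, `findall` gives back each whole match — 4 here.

['#9nmkq#', '#t#', '#ekfgx#', '#ramn#']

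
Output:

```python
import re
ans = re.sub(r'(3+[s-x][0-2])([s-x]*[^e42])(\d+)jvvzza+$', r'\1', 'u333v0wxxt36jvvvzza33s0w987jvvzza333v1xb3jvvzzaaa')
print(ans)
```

The pattern matches one or more of the literal '3', then a character in [s-x], then a character in [0-2] (captured); then zero or more of a character in [s-x], then any character except [e42] (captured); then one or more of a digit (captured); then the literal 'jvv', then the literal 'zz', then one or more of a literal 'a'; then anchored at the end.
Each match is replaced using the text its own group 1 captured.

u333v0wxxt36jvvvzza33s0w987jvvzza333v1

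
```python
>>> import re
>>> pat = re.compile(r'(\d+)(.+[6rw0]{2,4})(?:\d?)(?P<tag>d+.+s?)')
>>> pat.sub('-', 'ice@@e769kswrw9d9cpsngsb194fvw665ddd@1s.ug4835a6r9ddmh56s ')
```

'ice@@e-'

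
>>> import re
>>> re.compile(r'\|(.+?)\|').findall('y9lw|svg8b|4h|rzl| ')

A `+?`/`*?`/`{m,n}?` starts at its minimum and grows only as far as needed for what follows to match.
Walking the string: at [4:11] match '|svg8b|', group 1 = 'svg8b'; at [13:18] match '|rzl|', group 1 = 'rzl'.
With a single group, `findall` returns only what that group captured — 2 items.

['svg8b', 'rzl']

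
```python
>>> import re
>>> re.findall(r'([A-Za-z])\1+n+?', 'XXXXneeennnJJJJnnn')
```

['X', 'e', 'J']

A backreference is literal: `\1` must see the identical characters the first group matched.
With a single group, `findall` returns only what that group captured — 3 items.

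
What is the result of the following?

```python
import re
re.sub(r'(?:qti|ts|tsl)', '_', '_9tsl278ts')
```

'_9_l278_'

The regex engine tests alternatives in the order written; an earlier branch that matches wins even if a later one would match more.
`sub` substitutes '_' at each match site.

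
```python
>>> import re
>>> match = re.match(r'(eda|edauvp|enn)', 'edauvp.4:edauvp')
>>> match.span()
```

(0, 3)

`re.match` only tries the pattern at the start of the string.
The match spans [0:3] → 'eda'.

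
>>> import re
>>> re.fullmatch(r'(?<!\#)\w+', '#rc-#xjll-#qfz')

`(?!…)`/`(?<!…)` only lets a position through if the neighbouring text does NOT match; no characters are consumed.
`fullmatch` succeeds only if the pattern covers the string from start to end.
Here the pattern can't cover the whole string, so the call returns None.

None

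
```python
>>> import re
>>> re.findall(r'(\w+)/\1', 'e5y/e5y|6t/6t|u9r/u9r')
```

['e5y', '6t', 'u9r']

`\1` has to match the exact text group 1 already captured.
Because there's exactly one group, `findall` drops the full match and keeps group 1 from each hit.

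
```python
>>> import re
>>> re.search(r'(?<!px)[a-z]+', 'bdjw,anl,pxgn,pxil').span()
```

(0, 4)

A negative assertion filters positions out without eating any characters.
`search` walks the string left to right and returns the first match it finds.
The match spans [0:4] → 'bdjw'.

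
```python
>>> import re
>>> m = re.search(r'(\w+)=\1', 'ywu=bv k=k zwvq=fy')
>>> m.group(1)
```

'k'

The match spans [7:10] → 'k=k'.
Captured: group 1 = 'k'.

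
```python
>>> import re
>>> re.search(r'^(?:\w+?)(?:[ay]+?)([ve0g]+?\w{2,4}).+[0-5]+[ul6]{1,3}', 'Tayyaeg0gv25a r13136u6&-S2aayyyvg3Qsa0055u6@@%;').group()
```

'Tayyaeg0gv25a r13136u6&-S2aayyyvg3Qsa0055u6'

The match spans [0:43] → 'Tayyaeg0gv25a r13136u6&-S2aayyyvg3Qsa0055u6'.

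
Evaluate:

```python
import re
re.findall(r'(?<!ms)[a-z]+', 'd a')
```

`(?!…)`/`(?<!…)` only lets a position through if the neighbouring text does NOT match; no characters are consumed.
Scanning left to right: at [0:1] → 'd'; at [2:3] → 'a'.
No capturing groups, so `findall` returns the 2 full match strings.

['d', 'a']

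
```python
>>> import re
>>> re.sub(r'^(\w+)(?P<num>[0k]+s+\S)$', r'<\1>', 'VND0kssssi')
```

`\1` in the replacement pulls in group 1's text for each match.

'<VND0>'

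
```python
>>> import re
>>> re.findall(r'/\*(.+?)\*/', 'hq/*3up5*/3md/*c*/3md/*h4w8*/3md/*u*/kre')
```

['3up5', 'c', 'h4w8', 'u']

Walking the string: at [2:10] match '/*3up5*/', group 1 = '3up5'; at [13:18] match '/*c*/', group 1 = 'c'; at [21:29] match '/*h4w8*/', group 1 = 'h4w8'; at [32:37] match '/*u*/', group 1 = 'u'.
Because there's exactly one group, `findall` drops the full match and keeps group 1 from each hit.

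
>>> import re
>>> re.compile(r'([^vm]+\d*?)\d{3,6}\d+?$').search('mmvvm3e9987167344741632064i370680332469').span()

Pattern: one or more of any character except [vm], then zero or more of a digit (lazy) (captured); then 3 to 6 of a digit, then one or more of a digit (lazy); then anchored at the end.
Unlike `match`, `search` isn't anchored — it looks for the pattern anywhere in the string.
The match spans [5:39] → '3e9987167344741632064i370680332469'.
Captured: group 1 = '3e9987167344741632064i37068033'.

(5, 39)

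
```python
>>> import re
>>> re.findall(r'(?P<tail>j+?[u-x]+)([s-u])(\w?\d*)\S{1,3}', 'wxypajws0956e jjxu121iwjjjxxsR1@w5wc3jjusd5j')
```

[('jw', 's', '0956'), ('jjx', 'u', '121'), ('jjxx', 's', 'R1'), ('jju', 's', 'd5')]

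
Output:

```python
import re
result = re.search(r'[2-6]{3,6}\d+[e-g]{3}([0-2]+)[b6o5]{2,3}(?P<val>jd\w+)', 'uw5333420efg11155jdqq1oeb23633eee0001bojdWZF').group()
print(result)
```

5333420efg11155jdqq1oeb23633eee0001bojdWZF

Pattern: 3 to 6 of a character in [2-6], then one or more of a digit, then exactly 3 of a character in [e-g]; then one or more of a character in [0-2] (captured); then 2 to 3 of one of [b6o5]; then the literal 'jd', then one or more of a word character (captured as 'val').
Unlike `match`, `search` isn't anchored — it looks for the pattern anywhere in the string.
The match spans [2:44] → '5333420efg11155jdqq1oeb23633eee0001bojdWZF'.
Captured: group 1 = '111', group 2 = 'jdqq1oeb23633eee0001bojdWZF'.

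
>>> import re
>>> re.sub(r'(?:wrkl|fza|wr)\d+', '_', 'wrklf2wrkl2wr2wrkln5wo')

Matches: at [6:11] → 'wrkl2'; at [11:14] → 'wr2'.
`sub` substitutes '_' at each match site.

'wrklf2__wrkln5wo'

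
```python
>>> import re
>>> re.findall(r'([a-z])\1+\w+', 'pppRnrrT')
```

['p']

The backreference `\1` re-matches whatever the first group consumed, character for character.
Walking the string: at [0:8] match 'pppRnrrT', group 1 = 'p'.
With a single group, `findall` returns only what that group captured — 1 item.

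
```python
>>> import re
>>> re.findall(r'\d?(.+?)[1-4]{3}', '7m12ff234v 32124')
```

['m12ff', 'v ']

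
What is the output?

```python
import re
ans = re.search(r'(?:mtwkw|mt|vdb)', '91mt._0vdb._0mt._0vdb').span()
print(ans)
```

The match spans [2:4] → 'mt'.

(2, 4)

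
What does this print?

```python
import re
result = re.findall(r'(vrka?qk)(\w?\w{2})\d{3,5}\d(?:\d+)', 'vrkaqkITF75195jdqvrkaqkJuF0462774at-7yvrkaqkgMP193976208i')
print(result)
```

Pattern: the literal 'vrk', then optionally a literal 'a', then the literal 'qk' (captured); then optionally a word character, then exactly 2 of a word character (captured); then 3 to 5 of a digit, then a digit; then one or more of a digit (non-capturing group).
With 2 capturing groups, `findall` returns a 2-tuple per match.

[('vrkaqk', 'ITF'), ('vrkaqk', 'JuF'), ('vrkaqk', 'gMP')]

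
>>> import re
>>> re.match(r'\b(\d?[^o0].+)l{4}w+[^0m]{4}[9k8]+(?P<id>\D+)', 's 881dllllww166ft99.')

None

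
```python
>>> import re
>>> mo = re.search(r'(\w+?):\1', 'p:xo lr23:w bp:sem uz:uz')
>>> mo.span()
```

After group 1 captures some text, `\1` only succeeds where that same text appears again.
The match spans [19:24] → 'uz:uz'.

(19, 24)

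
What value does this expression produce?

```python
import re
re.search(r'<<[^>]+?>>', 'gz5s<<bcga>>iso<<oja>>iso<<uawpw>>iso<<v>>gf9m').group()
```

'<<bcga>>'

`re.search` scans for the first position where the pattern succeeds.
The match spans [4:12] → '<<bcga>>'.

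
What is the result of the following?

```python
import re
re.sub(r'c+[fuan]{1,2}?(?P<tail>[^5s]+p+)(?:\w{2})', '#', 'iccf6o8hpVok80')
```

This matches one or more of the literal 'c', then 1 to 2 of one of [fuan] (lazy); then one or more of any character except [5s], then one or more of the literal 'p' (captured as 'tail'); then exactly 2 of a word character (non-capturing group).
Matches: at [1:11] → 'ccf6o8hpVo'.
Each match is replaced by '#'.

'i#k80'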